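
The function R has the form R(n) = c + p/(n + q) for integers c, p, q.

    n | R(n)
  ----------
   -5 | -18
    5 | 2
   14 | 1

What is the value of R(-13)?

(R(n) − c)(n + q) = p for each data point; the three points give a linear system in c and q, then p follows.
Solving: c = 0, q = 4, p = 18, so R(n) = 18/(n + 4).
Then R(-13) = 0 + 18/(-9) = -2.

-2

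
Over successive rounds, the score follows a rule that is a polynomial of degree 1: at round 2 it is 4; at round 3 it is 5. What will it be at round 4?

Write the value at m as g(m).
Write g(m) = am + b; the 2 given values yield a linear system in the 2 coefficients.
Solving, g(m) = m + 2.
Then g(4) = 6.

6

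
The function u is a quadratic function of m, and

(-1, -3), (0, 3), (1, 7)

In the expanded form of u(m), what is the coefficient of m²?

Write u(m) = am² + bm + c; the 3 given values yield a linear system in the 3 coefficients.
Solving, u(m) = -m² + 5m + 3.
The coefficient of m² is -1.

-1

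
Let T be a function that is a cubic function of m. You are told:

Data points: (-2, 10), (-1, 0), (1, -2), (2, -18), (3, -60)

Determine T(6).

-462

Write T(m) = am³ + bm² + cm + d; the 5 given values yield a linear system in the 4 coefficients.
Solving, T(m) = -2m³ - m² + m.
Then T(6) = -462.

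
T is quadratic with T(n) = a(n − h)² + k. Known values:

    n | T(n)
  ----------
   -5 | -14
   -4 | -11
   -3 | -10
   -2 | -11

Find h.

First differences 3, 1, -1; second difference -2 = 2a, so a = -1.
Expanding, the n-coefficient is −2ah = 2h; matching it to the data gives h = -3, and then k = -10.
So T(n) = -1(n + 3)² − 10.
Hence h = -3.

-3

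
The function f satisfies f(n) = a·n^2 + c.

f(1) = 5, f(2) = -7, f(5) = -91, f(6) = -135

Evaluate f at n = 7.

-187

From f(1) = 5 and f(2) = -7: 1a + c = 5 and 4a + c = -7.
Subtracting: 3a = -12, so a = -4; then c = 5 − (-4)·1 = 9.
So f(n) = -4n² + 9, and f(7) = -187.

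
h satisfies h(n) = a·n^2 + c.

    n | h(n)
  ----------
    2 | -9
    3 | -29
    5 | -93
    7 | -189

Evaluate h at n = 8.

From h(2) = -9 and h(3) = -29: 4a + c = -9 and 9a + c = -29.
Subtracting: 5a = -20, so a = -4; then c = -9 − (-4)·4 = 7.
So h(n) = -4n² + 7, and h(8) = -249.

-249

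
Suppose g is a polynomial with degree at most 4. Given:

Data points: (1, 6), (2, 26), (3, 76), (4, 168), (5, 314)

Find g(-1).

Write g(t) = at^4 + bt³ + ct² + dt + e; the 5 given values yield a linear system in the 5 coefficients.
Solving, the leading coefficient vanishes, and g(t) = 2t³ + 3t² - 3t + 4.
Then g(-1) = 8.

8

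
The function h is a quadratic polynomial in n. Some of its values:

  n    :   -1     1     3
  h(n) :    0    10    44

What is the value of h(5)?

Write h(n) = an² + bn + c; the 3 given values yield a linear system in the 3 coefficients.
Solving, h(n) = 3n² + 5n + 2.
Then h(5) = 102.

102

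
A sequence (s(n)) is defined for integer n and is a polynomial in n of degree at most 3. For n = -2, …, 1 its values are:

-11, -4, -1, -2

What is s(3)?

First differences: 7, 3, -1. Second differences: -4, -4.
Level-2 differences are constant, so s has degree 2.
Fitting a degree-2 polynomial gives s(n) = -2n² + n - 1.
Then s(3) = -16.

-16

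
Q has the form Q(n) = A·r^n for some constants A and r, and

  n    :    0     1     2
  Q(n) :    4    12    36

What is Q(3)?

108

Consecutive ratio: 12/4 = 3, and 36/12 = 3, so r = 3.
Then A·3^0 = 4 gives A = 4, and Q(n) = 4·3^n.
Q(3) = 4·3^3 = 108.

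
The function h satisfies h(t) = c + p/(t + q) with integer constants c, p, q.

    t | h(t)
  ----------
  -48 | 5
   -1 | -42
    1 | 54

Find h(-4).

-6

(h(t) − c)(t + q) = p for each data point; the three points give a linear system in c and q, then p follows.
Solving: c = 6, q = 0, p = 48, so h(t) = 6 + 48/(t + 0).
Then h(-4) = 6 + 48/(-4) = -6.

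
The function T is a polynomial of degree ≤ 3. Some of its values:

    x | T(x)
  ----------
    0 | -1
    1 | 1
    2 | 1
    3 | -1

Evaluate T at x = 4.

-5

First differences: 2, 0, -2. Second differences: -2, -2.
Level-2 differences are constant, so T has degree 2.
Fitting a degree-2 polynomial gives T(x) = -x² + 3x - 1.
Then T(4) = -5.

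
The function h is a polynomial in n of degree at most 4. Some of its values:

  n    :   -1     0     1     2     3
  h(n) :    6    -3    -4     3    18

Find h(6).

111

First differences: -9, -1, 7, 15. Second differences: 8, 8, 8.
Level-2 differences are constant, so h has degree 2.
Fitting a degree-2 polynomial gives h(n) = 4n² - 5n - 3.
Then h(6) = 111.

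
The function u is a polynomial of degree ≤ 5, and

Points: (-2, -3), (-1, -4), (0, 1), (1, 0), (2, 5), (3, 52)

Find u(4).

First differences: -1, 5, -1, 5, 47. Second differences: 6, -6, 6, 42. Third differences: -12, 12, 36. Fourth differences: 24, 24.
Level-4 differences are constant, so u has degree 4.
Fitting a degree-4 polynomial gives u(k) = k^4 - 4k² + 2k + 1.
Then u(4) = 201.

201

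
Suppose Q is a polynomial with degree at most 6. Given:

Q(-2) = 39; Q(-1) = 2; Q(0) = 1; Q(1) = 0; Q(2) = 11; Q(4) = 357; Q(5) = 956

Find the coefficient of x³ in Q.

Write Q(x) = ax^6 + bx^5 + cx^4 + dx³ + ex² + px + q; the 7 given values yield a linear system in the 7 coefficients.
Solving, the top 2 coefficients vanish, and Q(x) = 2x^4 - 2x³ - 2x² + x + 1.
The coefficient of x³ is -2.

-2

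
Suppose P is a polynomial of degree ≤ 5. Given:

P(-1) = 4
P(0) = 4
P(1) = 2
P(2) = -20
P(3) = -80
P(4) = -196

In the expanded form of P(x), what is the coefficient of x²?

-1

First differences: 0, -2, -22, -60, -116. Second differences: -2, -20, -38, -56. Third differences: -18, -18, -18.
Level-3 differences are constant, so P has degree 3.
Fitting a degree-3 polynomial gives P(x) = -3x³ - x² + 2x + 4.
The coefficient of x² is -1.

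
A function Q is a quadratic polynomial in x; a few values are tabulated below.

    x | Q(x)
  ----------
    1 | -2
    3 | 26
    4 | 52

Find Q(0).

Write Q(x) = ax² + bx + c; the 3 given values yield a linear system in the 3 coefficients.
Solving, Q(x) = 4x² - 2x - 4.
Then Q(0) = -4.

-4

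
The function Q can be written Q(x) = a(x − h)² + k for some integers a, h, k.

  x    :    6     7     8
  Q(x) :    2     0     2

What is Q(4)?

First differences -2, 2; second difference 4 = 2a, so a = 2.
Expanding, the x-coefficient is −2ah = -4h; matching it to the data gives h = 7, and then k = 0.
So Q(x) = 2(x − 7)² + 0.
Q(4) = 2·(-3)² + 0 = 18.

18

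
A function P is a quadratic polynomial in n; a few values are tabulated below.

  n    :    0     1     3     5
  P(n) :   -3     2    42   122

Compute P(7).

Write P(n) = an² + bn + c; the 4 given values yield a linear system in the 3 coefficients.
Solving, P(n) = 5n² - 3.
Then P(7) = 242.

242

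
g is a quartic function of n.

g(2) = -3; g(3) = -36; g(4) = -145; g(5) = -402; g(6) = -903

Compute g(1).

2

Write g(n) = an^4 + bn³ + cn² + dn + e; the 5 given values yield a linear system in the 5 coefficients.
Solving, g(n) = -n^4 + 2n³ - n² - n + 3.
Then g(1) = 2.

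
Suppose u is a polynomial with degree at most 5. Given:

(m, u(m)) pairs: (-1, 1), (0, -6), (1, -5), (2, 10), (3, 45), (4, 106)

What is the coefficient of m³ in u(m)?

Write u(m) = am^5 + bm^4 + cm³ + dm² + em + p; the 6 given values yield a linear system in the 6 coefficients.
Solving, the top 2 coefficients vanish, and u(m) = m³ + 4m² - 4m - 6.
The coefficient of m³ is 1.

1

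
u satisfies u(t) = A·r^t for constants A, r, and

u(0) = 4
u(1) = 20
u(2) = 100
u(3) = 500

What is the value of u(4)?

Consecutive ratio: 20/4 = 5, and 100/20 = 5, so r = 5.
Then A·5^0 = 4 gives A = 4, and u(t) = 4·5^t.
u(4) = 4·5^4 = 2500.

2500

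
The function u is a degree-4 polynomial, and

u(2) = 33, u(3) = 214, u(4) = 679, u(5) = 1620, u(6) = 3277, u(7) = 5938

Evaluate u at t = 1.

First differences: 181, 465, 941, 1657, 2661. Second differences: 284, 476, 716, 1004. Third differences: 192, 240, 288. Fourth differences: 48, 48.
Level-4 differences are constant, so u has degree 4.
Fitting a degree-4 polynomial gives u(t) = 2t^4 + 4t³ - 4t² - 5t - 5.
Then u(1) = -8.

-8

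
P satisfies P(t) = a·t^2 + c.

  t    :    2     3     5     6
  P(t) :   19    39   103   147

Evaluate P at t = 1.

From P(2) = 19 and P(3) = 39: 4a + c = 19 and 9a + c = 39.
Subtracting: 5a = 20, so a = 4; then c = 19 − 4·4 = 3.
So P(t) = 4t² + 3, and P(1) = 7.

7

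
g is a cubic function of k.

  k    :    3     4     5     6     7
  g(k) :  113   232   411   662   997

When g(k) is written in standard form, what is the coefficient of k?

Write g(k) = ak³ + bk² + ck + d; the 5 given values yield a linear system in the 4 coefficients.
Solving, g(k) = 2k³ + 6k² + 3k - 4.
The coefficient of k is 3.

3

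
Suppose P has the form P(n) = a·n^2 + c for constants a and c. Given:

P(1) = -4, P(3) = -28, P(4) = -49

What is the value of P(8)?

-193

From P(1) = -4 and P(3) = -28: 1a + c = -4 and 9a + c = -28.
Subtracting: 8a = -24, so a = -3; then c = -4 − (-3)·1 = -1.
So P(n) = -3n² − 1, and P(8) = -193.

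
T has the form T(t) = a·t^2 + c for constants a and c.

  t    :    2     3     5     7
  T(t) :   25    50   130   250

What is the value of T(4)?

From T(2) = 25 and T(3) = 50: 4a + c = 25 and 9a + c = 50.
Subtracting: 5a = 25, so a = 5; then c = 25 − 5·4 = 5.
So T(t) = 5t² + 5, and T(4) = 85.

85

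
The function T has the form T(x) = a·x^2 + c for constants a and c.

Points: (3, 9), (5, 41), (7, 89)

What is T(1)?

-7

From T(3) = 9 and T(5) = 41: 9a + c = 9 and 25a + c = 41.
Subtracting: 16a = 32, so a = 2; then c = 9 − 2·9 = -9.
So T(x) = 2x² − 9, and T(1) = -7.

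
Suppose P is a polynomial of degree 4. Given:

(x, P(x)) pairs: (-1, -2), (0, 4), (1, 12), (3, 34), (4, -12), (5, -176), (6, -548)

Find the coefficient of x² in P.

2

Write P(x) = ax^4 + bx³ + cx² + dx + e; the 7 given values yield a linear system in the 5 coefficients.
Solving, P(x) = -x^4 + 3x³ + 2x² + 4x + 4.
The coefficient of x² is 2.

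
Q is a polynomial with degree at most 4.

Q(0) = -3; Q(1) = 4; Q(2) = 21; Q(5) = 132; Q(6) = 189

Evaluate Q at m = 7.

Write Q(m) = am^4 + bm³ + cm² + dm + e; the 5 given values yield a linear system in the 5 coefficients.
Solving, the top 2 coefficients vanish, and Q(m) = 5m² + 2m - 3.
Then Q(7) = 256.

256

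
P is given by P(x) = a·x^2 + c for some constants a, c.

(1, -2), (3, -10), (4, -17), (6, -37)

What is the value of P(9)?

From P(1) = -2 and P(3) = -10: 1a + c = -2 and 9a + c = -10.
Subtracting: 8a = -8, so a = -1; then c = -2 − (-1)·1 = -1.
So P(x) = -1x² − 1, and P(9) = -82.

-82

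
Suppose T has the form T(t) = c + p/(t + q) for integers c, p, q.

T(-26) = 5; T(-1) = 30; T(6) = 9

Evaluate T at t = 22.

7

(T(t) − c)(t + q) = p for each data point; the three points give a linear system in c and q, then p follows.
Solving: c = 6, q = 2, p = 24, so T(t) = 6 + 24/(t + 2).
Then T(22) = 6 + 24/24 = 7.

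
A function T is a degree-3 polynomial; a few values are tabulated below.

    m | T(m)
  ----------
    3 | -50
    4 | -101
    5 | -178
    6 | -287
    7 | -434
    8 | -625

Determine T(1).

First differences: -51, -77, -109, -147, -191. Second differences: -26, -32, -38, -44. Third differences: -6, -6, -6.
Level-3 differences are constant, so T has degree 3.
Fitting a degree-3 polynomial gives T(m) = -m³ - m² - 7m + 7.
Then T(1) = -2.

-2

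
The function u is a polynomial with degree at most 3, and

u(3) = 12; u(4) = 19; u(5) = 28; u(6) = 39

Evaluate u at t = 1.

Write u(t) = at³ + bt² + ct + d; the 4 given values yield a linear system in the 4 coefficients.
Solving, the leading coefficient vanishes, and u(t) = t² + 3.
Then u(1) = 4.

4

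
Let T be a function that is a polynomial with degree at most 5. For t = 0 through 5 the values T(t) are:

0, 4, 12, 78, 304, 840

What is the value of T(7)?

First differences: 4, 8, 66, 226, 536. Second differences: 4, 58, 160, 310. Third differences: 54, 102, 150. Fourth differences: 48, 48.
Level-4 differences are constant, so T has degree 4.
Fitting a degree-4 polynomial gives T(t) = 2t^4 - 3t³ - 3t² + 8t.
Then T(7) = 3682.

3682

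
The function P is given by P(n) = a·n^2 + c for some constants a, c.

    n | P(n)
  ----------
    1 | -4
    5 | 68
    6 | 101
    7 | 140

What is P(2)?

5

From P(1) = -4 and P(5) = 68: 1a + c = -4 and 25a + c = 68.
Subtracting: 24a = 72, so a = 3; then c = -4 − 3·1 = -7.
So P(n) = 3n² − 7, and P(2) = 5.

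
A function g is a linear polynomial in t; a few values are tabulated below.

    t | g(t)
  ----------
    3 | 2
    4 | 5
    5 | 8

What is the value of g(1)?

First differences: 3, 3.
Level-1 differences are constant, so g has degree 1.
Fitting a degree-1 polynomial gives g(t) = 3t - 7.
Then g(1) = -4.

-4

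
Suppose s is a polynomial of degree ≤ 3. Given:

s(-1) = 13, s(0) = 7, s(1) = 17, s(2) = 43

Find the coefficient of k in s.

2

Write s(k) = ak³ + bk² + ck + d; the 4 given values yield a linear system in the 4 coefficients.
Solving, the leading coefficient vanishes, and s(k) = 8k² + 2k + 7.
The coefficient of k is 2.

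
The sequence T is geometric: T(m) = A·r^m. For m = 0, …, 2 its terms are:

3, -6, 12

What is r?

Consecutive ratio: -6/3 = -2, and 12/(-6) = -2, so r = -2.
Then A·(-2)^0 = 3 gives A = 3, and T(m) = 3·(-2)^m.

-2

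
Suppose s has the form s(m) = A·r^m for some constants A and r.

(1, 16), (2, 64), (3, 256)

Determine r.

4

Consecutive ratio: 64/16 = 4, and 256/64 = 4, so r = 4.
Then A·4^1 = 16 gives A = 4, and s(m) = 4·4^m.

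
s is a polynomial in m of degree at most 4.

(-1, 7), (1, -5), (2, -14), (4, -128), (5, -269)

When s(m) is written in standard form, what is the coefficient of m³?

-3

Write s(m) = am^4 + bm³ + cm² + dm + e; the 5 given values yield a linear system in the 5 coefficients.
Solving, the leading coefficient vanishes, and s(m) = -3m³ + 5m² - 3m - 4.
The coefficient of m³ is -3.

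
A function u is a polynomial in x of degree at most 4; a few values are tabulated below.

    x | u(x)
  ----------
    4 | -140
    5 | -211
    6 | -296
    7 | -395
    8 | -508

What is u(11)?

First differences: -71, -85, -99, -113. Second differences: -14, -14, -14.
Level-2 differences are constant, so u has degree 2.
Fitting a degree-2 polynomial gives u(x) = -7x² - 8x + 4.
Then u(11) = -931.

-931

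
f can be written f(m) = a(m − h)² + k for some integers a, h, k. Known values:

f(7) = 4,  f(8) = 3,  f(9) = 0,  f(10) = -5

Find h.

7

First differences -1, -3, -5; second difference -2 = 2a, so a = -1.
Expanding, the m-coefficient is −2ah = 2h; matching it to the data gives h = 7, and then k = 4.
So f(m) = -1(m − 7)² + 4.
Hence h = 7.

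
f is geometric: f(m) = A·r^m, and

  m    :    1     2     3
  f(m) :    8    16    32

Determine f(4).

64

Consecutive ratio: 16/8 = 2, and 32/16 = 2, so r = 2.
Then A·2^1 = 8 gives A = 4, and f(m) = 4·2^m.
f(4) = 4·2^4 = 64.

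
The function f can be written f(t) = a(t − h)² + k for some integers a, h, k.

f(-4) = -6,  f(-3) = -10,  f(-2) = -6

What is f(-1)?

First differences -4, 4; second difference 8 = 2a, so a = 4.
Expanding, the t-coefficient is −2ah = -8h; matching it to the data gives h = -3, and then k = -10.
So f(t) = 4(t + 3)² − 10.
f(-1) = 4·2² − 10 = 6.

6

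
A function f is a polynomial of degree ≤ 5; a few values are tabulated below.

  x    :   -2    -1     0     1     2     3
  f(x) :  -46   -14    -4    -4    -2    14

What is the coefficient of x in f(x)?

Write f(x) = ax^5 + bx^4 + cx³ + dx² + ex + p; the 6 given values yield a linear system in the 6 coefficients.
Solving, the top 2 coefficients vanish, and f(x) = 2x³ - 5x² + 3x - 4.
The coefficient of x is 3.

3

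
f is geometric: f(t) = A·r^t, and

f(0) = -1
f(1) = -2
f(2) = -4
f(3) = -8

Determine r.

Consecutive ratio: -2/(-1) = 2, and -4/(-2) = 2, so r = 2.
Then A·2^0 = -1 gives A = -1, and f(t) = -1·2^t.

2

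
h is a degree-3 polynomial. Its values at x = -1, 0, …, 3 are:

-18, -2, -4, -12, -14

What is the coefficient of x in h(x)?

5

First differences: 16, -2, -8, -2. Second differences: -18, -6, 6. Third differences: 12, 12.
Level-3 differences are constant, so h has degree 3.
Fitting a degree-3 polynomial gives h(x) = 2x³ - 9x² + 5x - 2.
The coefficient of x is 5.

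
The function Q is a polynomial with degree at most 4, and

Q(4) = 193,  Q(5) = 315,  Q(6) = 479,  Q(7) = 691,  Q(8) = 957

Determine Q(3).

First differences: 122, 164, 212, 266. Second differences: 42, 48, 54. Third differences: 6, 6.
Level-3 differences are constant, so Q has degree 3.
Fitting a degree-3 polynomial gives Q(n) = n³ + 6n² + 7n + 5.
Then Q(3) = 107.

107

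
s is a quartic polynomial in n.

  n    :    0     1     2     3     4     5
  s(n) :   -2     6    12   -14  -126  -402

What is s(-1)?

Write s(n) = an^4 + bn³ + cn² + dn + e; the 6 given values yield a linear system in the 5 coefficients.
Solving, s(n) = -n^4 + n³ + 3n² + 5n - 2.
Then s(-1) = -6.

-6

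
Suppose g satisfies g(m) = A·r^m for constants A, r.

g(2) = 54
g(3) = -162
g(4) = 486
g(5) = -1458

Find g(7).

-13122

Consecutive ratio: -162/54 = -3, and 486/(-162) = -3, so r = -3.
Then A·(-3)^2 = 54 gives A = 6, and g(m) = 6·(-3)^m.
g(7) = 6·(-3)^7 = -13122.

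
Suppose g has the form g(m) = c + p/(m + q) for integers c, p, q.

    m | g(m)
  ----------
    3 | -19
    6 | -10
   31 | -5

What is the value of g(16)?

(g(m) − c)(m + q) = p for each data point; the three points give a linear system in c and q, then p follows.
Solving: c = -4, q = -1, p = -30, so g(m) = -4 − 30/(m − 1).
Then g(16) = -4 − 30/15 = -6.

-6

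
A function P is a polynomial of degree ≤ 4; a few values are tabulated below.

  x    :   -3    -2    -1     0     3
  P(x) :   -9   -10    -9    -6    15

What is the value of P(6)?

54

Write P(x) = ax^4 + bx³ + cx² + dx + e; the 5 given values yield a linear system in the 5 coefficients.
Solving, the top 2 coefficients vanish, and P(x) = x² + 4x - 6.
Then P(6) = 54.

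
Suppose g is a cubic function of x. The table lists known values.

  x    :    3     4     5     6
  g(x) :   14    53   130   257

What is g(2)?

Write g(x) = ax³ + bx² + cx + d; the 4 given values yield a linear system in the 4 coefficients.
Solving, g(x) = 2x³ - 5x² + 5.
Then g(2) = 1.

1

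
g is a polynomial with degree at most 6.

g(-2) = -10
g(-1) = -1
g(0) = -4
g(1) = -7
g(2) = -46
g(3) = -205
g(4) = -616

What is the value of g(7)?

Write g(n) = an^6 + bn^5 + cn^4 + dn³ + en² + pn + q; the 7 given values yield a linear system in the 7 coefficients.
Solving, the top 2 coefficients vanish, and g(n) = -2n^4 - 2n³ + 2n² - n - 4.
Then g(7) = -5401.

-5401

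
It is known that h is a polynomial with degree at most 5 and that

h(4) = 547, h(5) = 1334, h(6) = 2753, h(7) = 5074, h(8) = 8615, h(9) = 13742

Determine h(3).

First differences: 787, 1419, 2321, 3541, 5127. Second differences: 632, 902, 1220, 1586. Third differences: 270, 318, 366. Fourth differences: 48, 48.
Level-4 differences are constant, so h has degree 4.
Fitting a degree-4 polynomial gives h(n) = 2n^4 + n³ - n² - 3n - 1.
Then h(3) = 170.

170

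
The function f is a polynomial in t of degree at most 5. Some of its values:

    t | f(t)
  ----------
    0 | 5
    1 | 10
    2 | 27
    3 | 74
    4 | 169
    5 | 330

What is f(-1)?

Write f(t) = at^5 + bt^4 + ct³ + dt² + et + p; the 6 given values yield a linear system in the 6 coefficients.
Solving, the top 2 coefficients vanish, and f(t) = 3t³ - 3t² + 5t + 5.
Then f(-1) = -6.

-6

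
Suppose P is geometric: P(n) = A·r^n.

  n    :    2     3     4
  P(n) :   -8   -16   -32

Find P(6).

Consecutive ratio: -16/(-8) = 2, and -32/(-16) = 2, so r = 2.
Then A·2^2 = -8 gives A = -2, and P(n) = -2·2^n.
P(6) = -2·2^6 = -128.

-128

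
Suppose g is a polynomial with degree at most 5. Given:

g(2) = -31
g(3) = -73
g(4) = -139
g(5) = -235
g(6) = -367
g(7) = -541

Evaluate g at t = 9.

Write g(t) = at^5 + bt^4 + ct³ + dt² + et + p; the 6 given values yield a linear system in the 6 coefficients.
Solving, the top 2 coefficients vanish, and g(t) = -t³ - 3t² - 8t + 5.
Then g(9) = -1039.

-1039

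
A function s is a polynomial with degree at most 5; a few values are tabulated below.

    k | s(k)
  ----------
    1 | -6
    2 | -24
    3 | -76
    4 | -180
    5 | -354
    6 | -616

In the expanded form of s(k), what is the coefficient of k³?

-3

Write s(k) = ak^5 + bk^4 + ck³ + dk² + ek + p; the 6 given values yield a linear system in the 6 coefficients.
Solving, the top 2 coefficients vanish, and s(k) = -3k³ + k² - 4.
The coefficient of k³ is -3.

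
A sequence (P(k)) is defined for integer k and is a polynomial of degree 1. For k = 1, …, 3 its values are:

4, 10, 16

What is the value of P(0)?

First differences: 6, 6.
Level-1 differences are constant, so P has degree 1.
Fitting a degree-1 polynomial gives P(k) = 6k - 2.
Then P(0) = -2.

-2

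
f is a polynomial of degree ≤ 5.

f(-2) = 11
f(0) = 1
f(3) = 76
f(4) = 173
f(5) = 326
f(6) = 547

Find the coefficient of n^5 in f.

0

Write f(n) = an^5 + bn^4 + cn³ + dn² + en + p; the 6 given values yield a linear system in the 6 coefficients.
Solving, the top 2 coefficients vanish, and f(n) = 2n³ + 4n² - 5n + 1.
The coefficient of n^5 is 0.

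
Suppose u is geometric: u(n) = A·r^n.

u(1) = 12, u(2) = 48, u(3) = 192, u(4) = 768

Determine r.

4

Consecutive ratio: 48/12 = 4, and 192/48 = 4, so r = 4.
Then A·4^1 = 12 gives A = 3, and u(n) = 3·4^n.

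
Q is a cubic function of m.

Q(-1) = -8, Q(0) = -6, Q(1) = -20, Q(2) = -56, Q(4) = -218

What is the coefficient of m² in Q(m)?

-8

Write Q(m) = am³ + bm² + cm + d; the 5 given values yield a linear system in the 4 coefficients.
Solving, Q(m) = -m³ - 8m² - 5m - 6.
The coefficient of m² is -8.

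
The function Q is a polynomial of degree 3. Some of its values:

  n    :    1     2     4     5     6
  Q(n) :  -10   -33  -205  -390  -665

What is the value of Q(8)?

Write Q(n) = an³ + bn² + cn + d; the 5 given values yield a linear system in the 4 coefficients.
Solving, Q(n) = -3n³ - 2n - 5.
Then Q(8) = -1557.

-1557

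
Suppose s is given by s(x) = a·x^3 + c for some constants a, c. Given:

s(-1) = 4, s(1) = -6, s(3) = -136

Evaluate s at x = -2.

From s(-1) = 4 and s(1) = -6: -1a + c = 4 and 1a + c = -6.
Subtracting: 2a = -10, so a = -5; then c = 4 − (-5)·(-1) = -1.
So s(x) = -5x³ − 1, and s(-2) = 39.

39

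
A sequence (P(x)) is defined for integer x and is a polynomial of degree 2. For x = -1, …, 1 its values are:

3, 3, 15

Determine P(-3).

Write P(x) = ax² + bx + c; the 3 given values yield a linear system in the 3 coefficients.
Solving, P(x) = 6x² + 6x + 3.
Then P(-3) = 39.

39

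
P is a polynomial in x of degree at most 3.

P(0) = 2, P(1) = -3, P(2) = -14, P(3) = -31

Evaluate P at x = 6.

-118

Write P(x) = ax³ + bx² + cx + d; the 4 given values yield a linear system in the 4 coefficients.
Solving, the leading coefficient vanishes, and P(x) = -3x² - 2x + 2.
Then P(6) = -118.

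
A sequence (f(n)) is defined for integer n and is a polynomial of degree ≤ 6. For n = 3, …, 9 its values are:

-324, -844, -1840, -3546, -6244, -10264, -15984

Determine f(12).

First differences: -520, -996, -1706, -2698, -4020, -5720. Second differences: -476, -710, -992, -1322, -1700. Third differences: -234, -282, -330, -378. Fourth differences: -48, -48, -48.
Level-4 differences are constant, so f has degree 4.
Fitting a degree-4 polynomial gives f(n) = -2n^4 - 3n³ - 8n² - 3n.
Then f(12) = -47844.

-47844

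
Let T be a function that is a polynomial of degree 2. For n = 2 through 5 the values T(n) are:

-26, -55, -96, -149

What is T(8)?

-380

First differences: -29, -41, -53. Second differences: -12, -12.
Level-2 differences are constant, so T has degree 2.
Fitting a degree-2 polynomial gives T(n) = -6n² + n - 4.
Then T(8) = -380.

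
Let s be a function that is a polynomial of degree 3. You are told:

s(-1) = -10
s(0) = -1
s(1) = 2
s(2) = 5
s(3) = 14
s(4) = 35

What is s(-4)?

-133

First differences: 9, 3, 3, 9, 21. Second differences: -6, 0, 6, 12. Third differences: 6, 6, 6.
Level-3 differences are constant, so s has degree 3.
Fitting a degree-3 polynomial gives s(m) = m³ - 3m² + 5m - 1.
Then s(-4) = -133.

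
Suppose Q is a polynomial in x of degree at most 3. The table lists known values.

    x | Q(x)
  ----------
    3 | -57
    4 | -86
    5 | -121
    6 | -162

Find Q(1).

First differences: -29, -35, -41. Second differences: -6, -6.
Level-2 differences are constant, so Q has degree 2.
Fitting a degree-2 polynomial gives Q(x) = -3x² - 8x - 6.
Then Q(1) = -17.

-17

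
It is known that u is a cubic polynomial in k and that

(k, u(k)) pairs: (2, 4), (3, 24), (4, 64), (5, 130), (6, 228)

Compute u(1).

-2

Write u(k) = ak³ + bk² + ck + d; the 5 given values yield a linear system in the 4 coefficients.
Solving, u(k) = k³ + k² - 4k.
Then u(1) = -2.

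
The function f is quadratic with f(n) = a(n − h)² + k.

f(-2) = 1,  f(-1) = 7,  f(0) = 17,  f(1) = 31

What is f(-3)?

First differences 6, 10, 14; second difference 4 = 2a, so a = 2.
Expanding, the n-coefficient is −2ah = -4h; matching it to the data gives h = -3, and then k = -1.
So f(n) = 2(n + 3)² − 1.
f(-3) = 2·0² − 1 = -1.

-1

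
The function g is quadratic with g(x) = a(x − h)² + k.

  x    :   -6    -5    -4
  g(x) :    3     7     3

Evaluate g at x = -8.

-29

First differences 4, -4; second difference -8 = 2a, so a = -4.
Expanding, the x-coefficient is −2ah = 8h; matching it to the data gives h = -5, and then k = 7.
So g(x) = -4(x + 5)² + 7.
g(-8) = -4·(-3)² + 7 = -29.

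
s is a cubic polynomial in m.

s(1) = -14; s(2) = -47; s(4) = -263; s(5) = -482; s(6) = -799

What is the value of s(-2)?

Write s(m) = am³ + bm² + cm + d; the 5 given values yield a linear system in the 4 coefficients.
Solving, s(m) = -3m³ - 4m² - 7.
Then s(-2) = 1.

1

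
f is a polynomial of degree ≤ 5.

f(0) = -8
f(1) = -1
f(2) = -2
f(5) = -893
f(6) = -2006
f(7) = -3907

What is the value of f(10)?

-17578

Write f(k) = ak^5 + bk^4 + ck³ + dk² + ek + p; the 6 given values yield a linear system in the 6 coefficients.
Solving, the leading coefficient vanishes, and f(k) = -2k^4 + 2k³ + 4k² + 3k - 8.
Then f(10) = -17578.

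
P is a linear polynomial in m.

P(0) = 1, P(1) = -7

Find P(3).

Write P(m) = am + b; the 2 given values yield a linear system in the 2 coefficients.
Solving, P(m) = -8m + 1.
Then P(3) = -23.

-23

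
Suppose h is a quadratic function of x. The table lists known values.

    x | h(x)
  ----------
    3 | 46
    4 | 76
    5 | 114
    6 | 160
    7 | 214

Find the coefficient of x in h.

2

First differences: 30, 38, 46, 54. Second differences: 8, 8, 8.
Level-2 differences are constant, so h has degree 2.
Fitting a degree-2 polynomial gives h(x) = 4x² + 2x + 4.
The coefficient of x is 2.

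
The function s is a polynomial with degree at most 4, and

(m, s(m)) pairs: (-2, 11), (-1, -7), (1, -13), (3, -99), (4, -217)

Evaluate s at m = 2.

-37

Write s(m) = am^4 + bm³ + cm² + dm + e; the 5 given values yield a linear system in the 5 coefficients.
Solving, the leading coefficient vanishes, and s(m) = -3m³ - m² - 9.
Then s(2) = -37.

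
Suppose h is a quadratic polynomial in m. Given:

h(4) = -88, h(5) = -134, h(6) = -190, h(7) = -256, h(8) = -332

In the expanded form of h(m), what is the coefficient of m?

-1

First differences: -46, -56, -66, -76. Second differences: -10, -10, -10.
Level-2 differences are constant, so h has degree 2.
Fitting a degree-2 polynomial gives h(m) = -5m² - m - 4.
The coefficient of m is -1.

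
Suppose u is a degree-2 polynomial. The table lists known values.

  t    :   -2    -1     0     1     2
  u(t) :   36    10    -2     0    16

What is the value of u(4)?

90

First differences: -26, -12, 2, 16. Second differences: 14, 14, 14.
Level-2 differences are constant, so u has degree 2.
Fitting a degree-2 polynomial gives u(t) = 7t² - 5t - 2.
Then u(4) = 90.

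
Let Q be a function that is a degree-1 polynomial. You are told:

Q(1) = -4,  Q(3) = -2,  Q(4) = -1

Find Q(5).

0

Write Q(m) = am + b; the 3 given values yield a linear system in the 2 coefficients.
Solving, Q(m) = m - 5.
Then Q(5) = 0.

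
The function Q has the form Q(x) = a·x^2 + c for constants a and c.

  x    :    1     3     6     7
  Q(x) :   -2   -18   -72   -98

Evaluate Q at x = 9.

From Q(1) = -2 and Q(3) = -18: 1a + c = -2 and 9a + c = -18.
Subtracting: 8a = -16, so a = -2; then c = -2 − (-2)·1 = 0.
So Q(x) = -2x² + 0, and Q(9) = -162.

-162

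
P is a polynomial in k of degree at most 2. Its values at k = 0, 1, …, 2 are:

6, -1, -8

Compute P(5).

First differences: -7, -7.
Level-1 differences are constant, so P has degree 1.
Fitting a degree-1 polynomial gives P(k) = -7k + 6.
Then P(5) = -29.

-29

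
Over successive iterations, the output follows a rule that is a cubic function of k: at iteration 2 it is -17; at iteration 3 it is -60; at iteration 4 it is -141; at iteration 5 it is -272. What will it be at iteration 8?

-1085

Write the value at k as P(k).
Write P(k) = ak³ + bk² + ck + d; the 4 given values yield a linear system in the 4 coefficients.
Solving, P(k) = -2k³ - k² + 3.
Then P(8) = -1085.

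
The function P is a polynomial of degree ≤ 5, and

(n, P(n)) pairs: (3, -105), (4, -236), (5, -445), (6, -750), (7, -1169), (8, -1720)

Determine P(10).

Write P(n) = an^5 + bn^4 + cn³ + dn² + en + p; the 6 given values yield a linear system in the 6 coefficients.
Solving, the top 2 coefficients vanish, and P(n) = -3n³ - 3n² + n.
Then P(10) = -3290.

-3290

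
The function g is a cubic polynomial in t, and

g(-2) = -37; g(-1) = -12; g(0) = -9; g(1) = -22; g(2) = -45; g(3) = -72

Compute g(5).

First differences: 25, 3, -13, -23, -27. Second differences: -22, -16, -10, -4. Third differences: 6, 6, 6.
Level-3 differences are constant, so g has degree 3.
Fitting a degree-3 polynomial gives g(t) = t³ - 8t² - 6t - 9.
Then g(5) = -114.

-114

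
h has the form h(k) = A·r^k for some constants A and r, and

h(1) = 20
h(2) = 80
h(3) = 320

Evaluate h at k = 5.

Consecutive ratio: 80/20 = 4, and 320/80 = 4, so r = 4.
Then A·4^1 = 20 gives A = 5, and h(k) = 5·4^k.
h(5) = 5·4^5 = 5120.

5120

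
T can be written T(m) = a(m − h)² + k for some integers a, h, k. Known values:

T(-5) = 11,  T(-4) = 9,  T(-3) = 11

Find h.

-4

First differences -2, 2; second difference 4 = 2a, so a = 2.
Expanding, the m-coefficient is −2ah = -4h; matching it to the data gives h = -4, and then k = 9.
So T(m) = 2(m + 4)² + 9.
Hence h = -4.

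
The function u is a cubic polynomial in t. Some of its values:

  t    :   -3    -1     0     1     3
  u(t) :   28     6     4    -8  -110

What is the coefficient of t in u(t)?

Write u(t) = at³ + bt² + ct + d; the 5 given values yield a linear system in the 4 coefficients.
Solving, u(t) = -2t³ - 5t² - 5t + 4.
The coefficient of t is -5.

-5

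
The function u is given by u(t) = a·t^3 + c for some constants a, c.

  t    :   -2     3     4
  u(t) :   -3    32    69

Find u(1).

From u(-2) = -3 and u(3) = 32: -8a + c = -3 and 27a + c = 32.
Subtracting: 35a = 35, so a = 1; then c = -3 − 1·(-8) = 5.
So u(t) = 1t³ + 5, and u(1) = 6.

6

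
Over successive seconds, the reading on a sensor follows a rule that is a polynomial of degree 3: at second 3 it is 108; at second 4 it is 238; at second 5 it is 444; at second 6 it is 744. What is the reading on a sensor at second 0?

Write the value at t as P(t).
Write P(t) = at³ + bt² + ct + d; the 4 given values yield a linear system in the 4 coefficients.
Solving, P(t) = 3t³ + 2t² + 5t - 6.
Then P(0) = -6.

-6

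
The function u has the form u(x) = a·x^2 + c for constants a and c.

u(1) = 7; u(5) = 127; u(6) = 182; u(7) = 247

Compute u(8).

322

From u(1) = 7 and u(5) = 127: 1a + c = 7 and 25a + c = 127.
Subtracting: 24a = 120, so a = 5; then c = 7 − 5·1 = 2.
So u(x) = 5x² + 2, and u(8) = 322.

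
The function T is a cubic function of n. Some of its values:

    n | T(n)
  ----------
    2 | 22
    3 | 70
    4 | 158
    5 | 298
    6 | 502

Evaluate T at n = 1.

Write T(n) = an³ + bn² + cn + d; the 5 given values yield a linear system in the 4 coefficients.
Solving, T(n) = 2n³ + 2n² - 2.
Then T(1) = 2.

2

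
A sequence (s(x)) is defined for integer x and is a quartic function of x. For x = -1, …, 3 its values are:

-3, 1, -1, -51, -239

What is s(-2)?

Write s(x) = ax^4 + bx³ + cx² + dx + e; the 5 given values yield a linear system in the 5 coefficients.
Solving, s(x) = -2x^4 - 3x³ - x² + 4x + 1.
Then s(-2) = -19.

-19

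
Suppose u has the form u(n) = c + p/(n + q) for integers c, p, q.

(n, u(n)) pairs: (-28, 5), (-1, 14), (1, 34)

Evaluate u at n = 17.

2

(u(n) − c)(n + q) = p for each data point; the three points give a linear system in c and q, then p follows.
Solving: c = 4, q = -2, p = -30, so u(n) = 4 − 30/(n − 2).
Then u(17) = 4 − 30/15 = 2.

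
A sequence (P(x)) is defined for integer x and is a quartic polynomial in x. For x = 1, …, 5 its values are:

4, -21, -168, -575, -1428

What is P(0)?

Write P(x) = ax^4 + bx³ + cx² + dx + e; the 5 given values yield a linear system in the 5 coefficients.
Solving, P(x) = -2x^4 - 3x³ + 7x² + 5x - 3.
Then P(0) = -3.

-3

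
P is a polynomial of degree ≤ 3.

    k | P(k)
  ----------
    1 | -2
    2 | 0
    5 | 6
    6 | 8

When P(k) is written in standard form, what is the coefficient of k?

2

Write P(k) = ak³ + bk² + ck + d; the 4 given values yield a linear system in the 4 coefficients.
Solving, the top 2 coefficients vanish, and P(k) = 2k - 4.
The coefficient of k is 2.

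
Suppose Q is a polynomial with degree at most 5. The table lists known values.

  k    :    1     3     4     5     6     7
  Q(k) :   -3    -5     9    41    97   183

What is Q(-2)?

Write Q(k) = ak^5 + bk^4 + ck³ + dk² + ek + p; the 6 given values yield a linear system in the 6 coefficients.
Solving, the top 2 coefficients vanish, and Q(k) = k³ - 3k² - 2k + 1.
Then Q(-2) = -15.

-15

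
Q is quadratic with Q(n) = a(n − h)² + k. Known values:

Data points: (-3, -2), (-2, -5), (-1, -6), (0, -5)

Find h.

First differences -3, -1, 1; second difference 2 = 2a, so a = 1.
Expanding, the n-coefficient is −2ah = -2h; matching it to the data gives h = -1, and then k = -6.
So Q(n) = 1(n + 1)² − 6.
Hence h = -1.

-1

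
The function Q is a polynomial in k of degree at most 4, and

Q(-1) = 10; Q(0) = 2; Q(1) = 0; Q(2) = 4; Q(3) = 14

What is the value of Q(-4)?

70

First differences: -8, -2, 4, 10. Second differences: 6, 6, 6.
Level-2 differences are constant, so Q has degree 2.
Fitting a degree-2 polynomial gives Q(k) = 3k² - 5k + 2.
Then Q(-4) = 70.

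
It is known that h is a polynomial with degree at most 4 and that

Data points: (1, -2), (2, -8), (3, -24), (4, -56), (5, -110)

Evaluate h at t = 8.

-464

First differences: -6, -16, -32, -54. Second differences: -10, -16, -22. Third differences: -6, -6.
Level-3 differences are constant, so h has degree 3.
Fitting a degree-3 polynomial gives h(t) = -t³ + t² - 2t.
Then h(8) = -464.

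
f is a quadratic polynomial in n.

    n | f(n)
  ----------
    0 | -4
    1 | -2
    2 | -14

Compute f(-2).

Write f(n) = an² + bn + c; the 3 given values yield a linear system in the 3 coefficients.
Solving, f(n) = -7n² + 9n - 4.
Then f(-2) = -50.

-50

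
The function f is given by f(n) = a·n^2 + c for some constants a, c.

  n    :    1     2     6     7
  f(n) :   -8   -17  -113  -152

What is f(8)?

-197

From f(1) = -8 and f(2) = -17: 1a + c = -8 and 4a + c = -17.
Subtracting: 3a = -9, so a = -3; then c = -8 − (-3)·1 = -5.
So f(n) = -3n² − 5, and f(8) = -197.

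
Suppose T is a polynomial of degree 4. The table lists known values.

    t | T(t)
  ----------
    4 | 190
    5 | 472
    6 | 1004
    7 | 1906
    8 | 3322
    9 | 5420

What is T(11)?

12454

First differences: 282, 532, 902, 1416, 2098. Second differences: 250, 370, 514, 682. Third differences: 120, 144, 168. Fourth differences: 24, 24.
Level-4 differences are constant, so T has degree 4.
Fitting a degree-4 polynomial gives T(t) = t^4 - 2t³ + 4t² - t + 2.
Then T(11) = 12454.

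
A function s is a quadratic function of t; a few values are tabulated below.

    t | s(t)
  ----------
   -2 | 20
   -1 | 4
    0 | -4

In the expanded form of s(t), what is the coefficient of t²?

Write s(t) = at² + bt + c; the 3 given values yield a linear system in the 3 coefficients.
Solving, s(t) = 4t² - 4t - 4.
The coefficient of t² is 4.

4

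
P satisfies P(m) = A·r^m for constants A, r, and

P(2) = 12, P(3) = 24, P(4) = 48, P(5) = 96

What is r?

Consecutive ratio: 24/12 = 2, and 48/24 = 2, so r = 2.
Then A·2^2 = 12 gives A = 3, and P(m) = 3·2^m.

2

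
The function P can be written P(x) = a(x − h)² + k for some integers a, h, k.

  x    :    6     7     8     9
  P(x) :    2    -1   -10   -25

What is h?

6

First differences -3, -9, -15; second difference -6 = 2a, so a = -3.
Expanding, the x-coefficient is −2ah = 6h; matching it to the data gives h = 6, and then k = 2.
So P(x) = -3(x − 6)² + 2.
Hence h = 6.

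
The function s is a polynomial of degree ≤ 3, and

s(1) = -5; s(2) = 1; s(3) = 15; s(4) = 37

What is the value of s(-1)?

7

First differences: 6, 14, 22. Second differences: 8, 8.
Level-2 differences are constant, so s has degree 2.
Fitting a degree-2 polynomial gives s(n) = 4n² - 6n - 3.
Then s(-1) = 7.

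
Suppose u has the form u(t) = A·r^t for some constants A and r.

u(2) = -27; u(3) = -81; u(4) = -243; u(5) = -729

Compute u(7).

Consecutive ratio: -81/(-27) = 3, and -243/(-81) = 3, so r = 3.
Then A·3^2 = -27 gives A = -3, and u(t) = -3·3^t.
u(7) = -3·3^7 = -6561.

-6561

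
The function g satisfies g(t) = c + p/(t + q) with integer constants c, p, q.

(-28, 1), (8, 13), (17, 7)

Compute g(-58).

2

(g(t) − c)(t + q) = p for each data point; the three points give a linear system in c and q, then p follows.
Solving: c = 3, q = -2, p = 60, so g(t) = 3 + 60/(t − 2).
Then g(-58) = 3 + 60/(-60) = 2.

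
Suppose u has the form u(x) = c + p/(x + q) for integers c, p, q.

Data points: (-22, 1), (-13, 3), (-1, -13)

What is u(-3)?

(u(x) − c)(x + q) = p for each data point; the three points give a linear system in c and q, then p follows.
Solving: c = -1, q = 4, p = -36, so u(x) = -1 − 36/(x + 4).
Then u(-3) = -1 − 36/1 = -37.

-37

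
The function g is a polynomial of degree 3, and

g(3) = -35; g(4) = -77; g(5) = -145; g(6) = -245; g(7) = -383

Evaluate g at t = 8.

First differences: -42, -68, -100, -138. Second differences: -26, -32, -38. Third differences: -6, -6.
Level-3 differences are constant, so g has degree 3.
Fitting a degree-3 polynomial gives g(t) = -t³ - t² + 2t - 5.
Then g(8) = -565.

-565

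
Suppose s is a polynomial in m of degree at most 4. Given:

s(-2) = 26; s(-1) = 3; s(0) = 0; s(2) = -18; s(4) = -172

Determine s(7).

-973

Write s(m) = am^4 + bm³ + cm² + dm + e; the 5 given values yield a linear system in the 5 coefficients.
Solving, the leading coefficient vanishes, and s(m) = -3m³ + m² + m.
Then s(7) = -973.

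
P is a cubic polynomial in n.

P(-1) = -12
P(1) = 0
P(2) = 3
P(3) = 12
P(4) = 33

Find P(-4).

-135

Write P(n) = an³ + bn² + cn + d; the 5 given values yield a linear system in the 4 coefficients.
Solving, P(n) = n³ - 3n² + 5n - 3.
Then P(-4) = -135.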